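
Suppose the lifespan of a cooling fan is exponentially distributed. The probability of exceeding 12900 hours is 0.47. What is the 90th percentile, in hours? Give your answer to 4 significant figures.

e^(−λ·12900) = 0.47 ⇒ λ = −ln(0.47)/12900 = 0.0000585289.
90th percentile: 1 − e^(−λt) = 0.9, t = −ln(0.1)/λ = 39341 hours.

39340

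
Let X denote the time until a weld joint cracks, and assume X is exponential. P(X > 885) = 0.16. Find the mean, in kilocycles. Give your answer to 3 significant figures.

e^(−λ·885) = 0.16 ⇒ λ = −ln(0.16)/885 = 0.00207071.
Mean = 1/λ = 482.925 kilocycles.

483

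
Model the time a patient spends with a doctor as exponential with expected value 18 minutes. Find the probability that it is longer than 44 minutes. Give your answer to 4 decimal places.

0.0868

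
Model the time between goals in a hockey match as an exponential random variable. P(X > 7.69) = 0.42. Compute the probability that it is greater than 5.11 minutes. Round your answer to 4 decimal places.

e^(−λ·7.69) = 0.42 ⇒ λ = −ln(0.42)/7.69 = 0.112809.
P(X > 5.11) = e^(−0.112809·5.11) = e^(−0.57645) ≈ 0.5619.

0.5619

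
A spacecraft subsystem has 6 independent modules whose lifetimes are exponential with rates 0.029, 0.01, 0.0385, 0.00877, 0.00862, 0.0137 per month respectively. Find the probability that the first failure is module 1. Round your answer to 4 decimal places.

The time to first failure is exponential with rate Σλ = 0.029 + 0.01 + 0.0385 + 0.00877 + 0.00862 + 0.0137 = 0.10859.
P(module 1 first) = λ_1/Σλ = 0.029/0.10859 ≈ 0.2671.

0.2671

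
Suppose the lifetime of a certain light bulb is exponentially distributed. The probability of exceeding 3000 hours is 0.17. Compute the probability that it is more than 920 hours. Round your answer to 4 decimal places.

e^(−λ·3000) = 0.17 ⇒ λ = −ln(0.17)/3000 = 0.000590652.
P(X > 920) = e^(−0.000590652·920) = e^(−0.5434) ≈ 0.5808.

0.5808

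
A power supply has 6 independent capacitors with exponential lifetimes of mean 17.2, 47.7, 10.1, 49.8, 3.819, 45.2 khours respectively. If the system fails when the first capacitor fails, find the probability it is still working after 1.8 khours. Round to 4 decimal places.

0.4198

The first failure time is exponential with rate Σλ_i = 1/17.2 + 1/47.7 + 1/10.1 + 1/49.8 + 1/3.819 + 1/45.2 = 0.482167 per khour.
P(min > 1.8) = e^(−0.482167·1.8) = e^(−0.8679) ≈ 0.4198.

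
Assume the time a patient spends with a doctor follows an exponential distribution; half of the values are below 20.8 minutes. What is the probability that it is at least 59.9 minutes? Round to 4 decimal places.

For an exponential, median = ln(2)/λ, so λ = ln 2 / 20.8 = 0.0333244 per minute.
P(X > 59.9) = e^(−λ·59.9) = e^(−1.9961) ≈ 0.1359.

0.1359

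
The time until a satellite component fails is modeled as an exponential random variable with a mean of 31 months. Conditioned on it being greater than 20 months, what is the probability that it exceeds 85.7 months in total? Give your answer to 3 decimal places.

The rate is λ = 1/31 = 0.0322581 per month.
The exponential is memoryless, so the remaining time is again Exp(λ): the condition X > 20 is irrelevant.
P(X > 65.7) = e^(−2.1194) ≈ 0.120.

0.120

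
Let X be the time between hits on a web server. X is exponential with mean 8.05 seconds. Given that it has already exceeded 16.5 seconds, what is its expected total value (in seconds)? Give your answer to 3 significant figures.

24.6

The rate is λ = 1/8.05 = 0.124224 per second.
By memorylessness, E[X | X > 16.5] = 16.5 + 1/λ = 16.5 + 8.05 = 24.55 seconds.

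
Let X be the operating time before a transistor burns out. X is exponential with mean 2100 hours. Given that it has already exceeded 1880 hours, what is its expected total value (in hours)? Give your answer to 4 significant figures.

3980

The rate is λ = 1/2100 = 0.00047619 per hour.
By memorylessness, E[X | X > 1880] = 1880 + 1/λ = 1880 + 2100 = 3980 hours.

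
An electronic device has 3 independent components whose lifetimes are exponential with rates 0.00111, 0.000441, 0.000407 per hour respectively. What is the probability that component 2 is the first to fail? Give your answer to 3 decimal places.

The time to first failure is exponential with rate Σλ = 0.00111 + 0.000441 + 0.000407 = 0.001958.
P(component 2 first) = λ_2/Σλ = 0.000441/0.001958 ≈ 0.225.

0.225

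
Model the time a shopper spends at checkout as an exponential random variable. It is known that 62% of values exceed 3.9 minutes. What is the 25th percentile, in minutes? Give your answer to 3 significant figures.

e^(−λ·3.9) = 0.62 ⇒ λ = −ln(0.62)/3.9 = 0.122573.
25th percentile: 1 − e^(−λt) = 0.25, t = −ln(0.75)/λ = 2.34702 minutes.

2.35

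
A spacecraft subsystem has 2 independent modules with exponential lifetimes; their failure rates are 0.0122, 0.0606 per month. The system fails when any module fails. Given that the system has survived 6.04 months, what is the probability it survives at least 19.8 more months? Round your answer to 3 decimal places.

Time to first failure ~ Exp(Σλ) with Σλ = 0.0728.
By memorylessness, P(T > 6.04+19.8 | T > 6.04) = P(T > 19.8) = e^(−0.0728·19.8) ≈ 0.237.

0.237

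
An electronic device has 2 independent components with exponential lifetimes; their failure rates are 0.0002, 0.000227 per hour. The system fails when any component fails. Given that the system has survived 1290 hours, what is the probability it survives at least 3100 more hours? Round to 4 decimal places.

Time to first failure ~ Exp(Σλ) with Σλ = 0.000427.
By memorylessness, P(T > 1290+3100 | T > 1290) = P(T > 3100) = e^(−0.000427·3100) ≈ 0.2661.

0.2661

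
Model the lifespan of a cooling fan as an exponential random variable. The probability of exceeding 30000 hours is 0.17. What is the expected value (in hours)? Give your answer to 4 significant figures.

16930

e^(−λ·30000) = 0.17 ⇒ λ = −ln(0.17)/30000 = 0.0000590652.
Mean = 1/λ = 16930.4 hours.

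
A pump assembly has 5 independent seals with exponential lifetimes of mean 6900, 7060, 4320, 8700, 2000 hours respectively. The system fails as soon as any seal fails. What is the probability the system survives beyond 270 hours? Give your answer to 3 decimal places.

0.736

The first failure time is exponential with rate Σλ_i = 1/6900 + 1/7060 + 1/4320 + 1/8700 + 1/2000 = 0.00113299 per hour.
P(min > 270) = e^(−0.00113299·270) = e^(−0.30591) ≈ 0.736.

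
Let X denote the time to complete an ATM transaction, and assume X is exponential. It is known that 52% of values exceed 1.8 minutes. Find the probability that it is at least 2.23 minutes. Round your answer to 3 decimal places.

e^(−λ·1.8) = 0.52 ⇒ λ = −ln(0.52)/1.8 = 0.363292.
P(X > 2.23) = e^(−0.363292·2.23) = e^(−0.81014) ≈ 0.445.

0.445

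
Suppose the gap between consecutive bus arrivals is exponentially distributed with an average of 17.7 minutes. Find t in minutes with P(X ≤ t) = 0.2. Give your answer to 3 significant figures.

The rate is λ = 1/17.7 = 0.0564972 per minute.
Set 1 − e^(−λt) = 0.2, so t = −ln(0.8)/λ = 0.22314/0.0564972 ≈ 3.94964 minutes.

3.95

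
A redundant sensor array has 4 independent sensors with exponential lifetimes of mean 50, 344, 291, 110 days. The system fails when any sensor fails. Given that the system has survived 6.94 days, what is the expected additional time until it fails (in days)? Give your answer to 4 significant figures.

28.22

First-failure rate Σλ = 1/50 + 1/344 + 1/291 + 1/110 = 0.0354343.
By memorylessness the expected residual is 1/Σλ = 28.2212 days, regardless of the 6.94 already elapsed.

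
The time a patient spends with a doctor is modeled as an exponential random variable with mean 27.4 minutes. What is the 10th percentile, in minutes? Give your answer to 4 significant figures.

2.887

The rate is λ = 1/27.4 = 0.0364964 per minute.
Set 1 − e^(−λt) = 0.1, so t = −ln(0.9)/λ = 0.10536/0.0364964 ≈ 2.88688 minutes.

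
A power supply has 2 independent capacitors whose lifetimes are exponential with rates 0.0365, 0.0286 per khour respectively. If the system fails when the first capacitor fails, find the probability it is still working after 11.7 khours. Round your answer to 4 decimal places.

0.4669

The time to first failure is exponential with rate Σλ = 0.0365 + 0.0286 = 0.0651.
P(min > 11.7) = e^(−0.0651·11.7) = e^(−0.76167) ≈ 0.4669.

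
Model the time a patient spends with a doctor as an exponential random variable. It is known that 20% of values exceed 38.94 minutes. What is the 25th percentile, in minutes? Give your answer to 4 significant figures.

6.960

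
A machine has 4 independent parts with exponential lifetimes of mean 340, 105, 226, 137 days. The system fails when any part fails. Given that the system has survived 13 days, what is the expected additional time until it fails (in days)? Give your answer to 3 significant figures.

First-failure rate Σλ = 1/340 + 1/105 + 1/226 + 1/137 = 0.024189.
By memorylessness the expected residual is 1/Σλ = 41.341 days, regardless of the 13 already elapsed.

41.3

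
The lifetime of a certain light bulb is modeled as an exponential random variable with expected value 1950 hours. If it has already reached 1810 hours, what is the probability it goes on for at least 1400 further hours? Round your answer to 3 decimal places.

0.488

The rate is λ = 1/1950 = 0.000512821 per hour.
P(X > s+t | X > s) = e^(−λ(s+t))/e^(−λs) = e^(−λt), independent of s = 1810.
P(X > 1400) = e^(−0.71795) ≈ 0.488.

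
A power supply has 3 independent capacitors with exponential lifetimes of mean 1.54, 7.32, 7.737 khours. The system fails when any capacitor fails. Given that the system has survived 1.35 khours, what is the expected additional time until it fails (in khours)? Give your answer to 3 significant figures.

First-failure rate Σλ = 1/1.54 + 1/7.32 + 1/7.737 = 0.915212.
By memorylessness the expected residual is 1/Σλ = 1.09264 khours, regardless of the 1.35 already elapsed.

1.09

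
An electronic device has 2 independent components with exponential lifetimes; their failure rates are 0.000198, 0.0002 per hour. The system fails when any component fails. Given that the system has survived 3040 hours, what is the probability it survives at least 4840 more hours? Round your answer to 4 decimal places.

0.1457

Time to first failure ~ Exp(Σλ) with Σλ = 0.000398.
By memorylessness, P(T > 3040+4840 | T > 3040) = P(T > 4840) = e^(−0.000398·4840) ≈ 0.1457.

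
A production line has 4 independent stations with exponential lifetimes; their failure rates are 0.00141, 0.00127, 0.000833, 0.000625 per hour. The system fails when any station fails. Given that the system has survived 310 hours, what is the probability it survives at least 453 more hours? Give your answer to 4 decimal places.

0.1534

Time to first failure ~ Exp(Σλ) with Σλ = 0.004138.
By memorylessness, P(T > 310+453 | T > 310) = P(T > 453) = e^(−0.004138·453) ≈ 0.1534.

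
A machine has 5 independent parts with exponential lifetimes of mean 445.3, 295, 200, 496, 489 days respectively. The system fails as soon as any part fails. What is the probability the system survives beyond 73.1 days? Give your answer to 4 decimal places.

The first failure time is exponential with rate Σλ_i = 1/445.3 + 1/295 + 1/200 + 1/496 + 1/489 = 0.0146966 per day.
P(min > 73.1) = e^(−0.0146966·73.1) = e^(−1.0743) ≈ 0.3415.

0.3415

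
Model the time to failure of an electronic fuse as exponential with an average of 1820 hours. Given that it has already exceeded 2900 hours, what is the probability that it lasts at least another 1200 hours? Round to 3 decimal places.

The rate is λ = 1/1820 = 0.000549451 per hour.
P(X > s+t | X > s) = e^(−λ(s+t))/e^(−λs) = e^(−λt), independent of s = 2900.
P(X > 1200) = e^(−0.65934) ≈ 0.517.

0.517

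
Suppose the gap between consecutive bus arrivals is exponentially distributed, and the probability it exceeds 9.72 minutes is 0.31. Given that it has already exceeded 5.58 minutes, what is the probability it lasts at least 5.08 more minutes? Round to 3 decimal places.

0.542

From e^(−λ·9.72) = 0.31, λ = −ln(0.31)/9.72 = 0.120492.
Memoryless: P(X > 5.58+5.08 | X > 5.58) = P(X > 5.08) = e^(−0.120492·5.08) ≈ 0.542.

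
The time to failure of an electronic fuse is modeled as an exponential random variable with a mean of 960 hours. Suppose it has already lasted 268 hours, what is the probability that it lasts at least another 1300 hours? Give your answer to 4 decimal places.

0.2582

The rate is λ = 1/960 = 0.00104167 per hour.
P(X > s+t | X > s) = e^(−λ(s+t))/e^(−λs) = e^(−λt), independent of s = 268.
P(X > 1300) = e^(−1.3542) ≈ 0.2582.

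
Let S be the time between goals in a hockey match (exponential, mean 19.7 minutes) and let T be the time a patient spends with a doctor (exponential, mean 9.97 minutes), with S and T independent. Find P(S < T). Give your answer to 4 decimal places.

0.3360

λ_1 = 1/19.7 = 0.0507614, λ_2 = 1/9.97 = 0.100301.
For independent exponentials, P(S < T) = λ_1/(λ_1+λ_2) = 0.0507614/0.151062 ≈ 0.3360.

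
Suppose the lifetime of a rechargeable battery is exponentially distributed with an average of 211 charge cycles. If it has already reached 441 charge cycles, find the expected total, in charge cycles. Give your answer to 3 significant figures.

652

The rate is λ = 1/211 = 0.00473934 per charge cycle.
By memorylessness, E[X | X > 441] = 441 + 1/λ = 441 + 211 = 652 charge cycles.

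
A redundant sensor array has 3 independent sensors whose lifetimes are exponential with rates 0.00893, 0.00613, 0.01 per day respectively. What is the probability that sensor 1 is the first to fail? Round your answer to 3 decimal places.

The time to first failure is exponential with rate Σλ = 0.00893 + 0.00613 + 0.01 = 0.02506.
P(sensor 1 first) = λ_1/Σλ = 0.00893/0.02506 ≈ 0.356.

0.356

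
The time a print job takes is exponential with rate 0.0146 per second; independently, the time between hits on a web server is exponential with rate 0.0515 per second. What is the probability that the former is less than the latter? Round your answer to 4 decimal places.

0.2209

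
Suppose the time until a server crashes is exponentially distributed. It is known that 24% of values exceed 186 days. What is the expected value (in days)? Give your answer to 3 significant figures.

130

e^(−λ·186) = 0.24 ⇒ λ = −ln(0.24)/186 = 0.00767267.
Mean = 1/λ = 130.333 days.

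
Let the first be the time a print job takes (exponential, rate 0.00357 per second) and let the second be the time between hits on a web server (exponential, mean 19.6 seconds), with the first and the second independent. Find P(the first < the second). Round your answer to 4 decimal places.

λ_1 = 0.00357, λ_2 = 1/19.6 = 0.0510204.
For independent exponentials, P(the first < the second) = λ_1/(λ_1+λ_2) = 0.00357/0.0545904 ≈ 0.0654.

0.0654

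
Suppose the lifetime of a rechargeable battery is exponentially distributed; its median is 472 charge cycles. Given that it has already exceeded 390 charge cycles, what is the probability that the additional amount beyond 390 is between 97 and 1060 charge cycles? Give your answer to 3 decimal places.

0.656

For an exponential, median = ln(2)/λ, so λ = ln 2 / 472 = 0.00146853 per charge cycle.
Memoryless: the residual past 390 is again Exp(λ).
P(97 < residual < 1060) = e^(−λ·97) − e^(−λ·1060) = 0.86723 − 0.21084 ≈ 0.656.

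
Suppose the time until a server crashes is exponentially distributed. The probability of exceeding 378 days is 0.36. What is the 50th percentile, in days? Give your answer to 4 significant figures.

e^(−λ·378) = 0.36 ⇒ λ = −ln(0.36)/378 = 0.00270278.
50th percentile: 1 − e^(−λt) = 0.5, t = −ln(0.5)/λ = 256.457 days.

256.5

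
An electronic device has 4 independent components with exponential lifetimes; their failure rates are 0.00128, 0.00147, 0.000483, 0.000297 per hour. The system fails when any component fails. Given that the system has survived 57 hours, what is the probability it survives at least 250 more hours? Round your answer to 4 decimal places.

Time to first failure ~ Exp(Σλ) with Σλ = 0.00353.
By memorylessness, P(T > 57+250 | T > 57) = P(T > 250) = e^(−0.00353·250) ≈ 0.4137.

0.4137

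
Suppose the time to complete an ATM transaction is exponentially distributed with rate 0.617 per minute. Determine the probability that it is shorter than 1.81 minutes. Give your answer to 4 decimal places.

P(X ≤ 1.81) = 1 − e^(−λ·1.81) = 1 − e^(−1.1168) ≈ 0.6727.

0.6727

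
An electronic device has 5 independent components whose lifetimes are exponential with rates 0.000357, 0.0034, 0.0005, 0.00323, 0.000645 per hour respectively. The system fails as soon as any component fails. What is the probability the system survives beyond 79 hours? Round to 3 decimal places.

The time to first failure is exponential with rate Σλ = 0.000357 + 0.0034 + 0.0005 + 0.00323 + 0.000645 = 0.008132.
P(min > 79) = e^(−0.008132·79) = e^(−0.64243) ≈ 0.526.

0.526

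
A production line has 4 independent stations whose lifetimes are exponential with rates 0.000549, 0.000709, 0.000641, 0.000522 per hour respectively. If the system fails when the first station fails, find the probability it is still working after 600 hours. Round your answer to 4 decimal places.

0.2340

The time to first failure is exponential with rate Σλ = 0.000549 + 0.000709 + 0.000641 + 0.000522 = 0.002421.
P(min > 600) = e^(−0.002421·600) = e^(−1.4526) ≈ 0.2340.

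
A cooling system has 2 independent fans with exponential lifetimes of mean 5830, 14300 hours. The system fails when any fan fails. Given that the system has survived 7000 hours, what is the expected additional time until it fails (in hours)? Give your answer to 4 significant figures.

4142

First-failure rate Σλ = 1/5830 + 1/14300 = 0.000241457.
By memorylessness the expected residual is 1/Σλ = 4141.53 hours, regardless of the 7000 already elapsed.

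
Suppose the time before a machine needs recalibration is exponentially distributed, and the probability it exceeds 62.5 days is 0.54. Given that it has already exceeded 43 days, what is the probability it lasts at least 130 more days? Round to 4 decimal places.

0.2776

From e^(−λ·62.5) = 0.54, λ = −ln(0.54)/62.5 = 0.00985898.
Memoryless: P(X > 43+130 | X > 43) = P(X > 130) = e^(−0.00985898·130) ≈ 0.2776.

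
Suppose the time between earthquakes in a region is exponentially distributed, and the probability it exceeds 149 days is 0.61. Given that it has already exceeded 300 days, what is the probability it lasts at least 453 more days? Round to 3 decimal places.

From e^(−λ·149) = 0.61, λ = −ln(0.61)/149 = 0.00331742.
Memoryless: P(X > 300+453 | X > 300) = P(X > 453) = e^(−0.00331742·453) ≈ 0.223.

0.223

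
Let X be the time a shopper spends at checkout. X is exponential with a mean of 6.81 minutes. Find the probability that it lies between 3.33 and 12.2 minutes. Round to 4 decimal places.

0.4465

The rate is λ = 1/6.81 = 0.146843 per minute.
P(3.33 < X < 12.2) = e^(−λ·3.33) − e^(−λ·12.2) = 0.61325 − 0.16671 ≈ 0.4465.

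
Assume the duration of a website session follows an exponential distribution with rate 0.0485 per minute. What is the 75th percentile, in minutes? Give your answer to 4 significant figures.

28.58

Set 1 − e^(−λt) = 0.75, so t = −ln(0.25)/λ = 1.3863/0.0485 ≈ 28.5834 minutes.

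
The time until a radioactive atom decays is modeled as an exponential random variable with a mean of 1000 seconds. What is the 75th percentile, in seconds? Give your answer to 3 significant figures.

The rate is λ = 1/1000 = 0.001 per second.
Set 1 − e^(−λt) = 0.75, so t = −ln(0.25)/λ = 1.3863/0.001 ≈ 1386.29 seconds.

1390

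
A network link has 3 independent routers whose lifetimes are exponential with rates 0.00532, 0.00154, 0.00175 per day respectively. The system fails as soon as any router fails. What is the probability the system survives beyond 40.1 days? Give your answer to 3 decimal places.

0.708

The time to first failure is exponential with rate Σλ = 0.00532 + 0.00154 + 0.00175 = 0.00861.
P(min > 40.1) = e^(−0.00861·40.1) = e^(−0.34526) ≈ 0.708.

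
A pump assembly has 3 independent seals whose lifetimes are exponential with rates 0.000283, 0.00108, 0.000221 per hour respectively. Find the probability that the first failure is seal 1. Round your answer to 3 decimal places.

The time to first failure is exponential with rate Σλ = 0.000283 + 0.00108 + 0.000221 = 0.001584.
P(seal 1 first) = λ_1/Σλ = 0.000283/0.001584 ≈ 0.179.

0.179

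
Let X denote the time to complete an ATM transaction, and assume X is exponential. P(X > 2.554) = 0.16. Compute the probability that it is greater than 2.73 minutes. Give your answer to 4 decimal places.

0.1410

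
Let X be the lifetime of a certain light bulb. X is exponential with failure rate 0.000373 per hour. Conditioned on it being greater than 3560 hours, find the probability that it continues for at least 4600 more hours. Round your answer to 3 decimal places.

0.180

P(X > s+t | X > s) = e^(−λ(s+t))/e^(−λs) = e^(−λt), independent of s = 3560.
P(X > 4600) = e^(−1.7158) ≈ 0.180.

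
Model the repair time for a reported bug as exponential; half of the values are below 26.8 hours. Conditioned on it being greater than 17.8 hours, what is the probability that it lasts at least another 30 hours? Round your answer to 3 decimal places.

For an exponential, median = ln(2)/λ, so λ = ln 2 / 26.8 = 0.0258637 per hour.
By the memoryless property, P(X > 17.8+30 | X > 17.8) = P(X > 30).
P(X > 30) = e^(−0.77591) ≈ 0.460.

0.460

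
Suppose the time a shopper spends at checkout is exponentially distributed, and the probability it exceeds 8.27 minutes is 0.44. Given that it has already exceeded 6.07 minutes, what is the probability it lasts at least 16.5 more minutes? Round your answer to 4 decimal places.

0.1944

From e^(−λ·8.27) = 0.44, λ = −ln(0.44)/8.27 = 0.0992721.
Memoryless: P(X > 6.07+16.5 | X > 6.07) = P(X > 16.5) = e^(−0.0992721·16.5) ≈ 0.1944.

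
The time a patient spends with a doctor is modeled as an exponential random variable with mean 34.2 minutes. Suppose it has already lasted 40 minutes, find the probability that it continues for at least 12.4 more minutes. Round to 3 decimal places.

0.696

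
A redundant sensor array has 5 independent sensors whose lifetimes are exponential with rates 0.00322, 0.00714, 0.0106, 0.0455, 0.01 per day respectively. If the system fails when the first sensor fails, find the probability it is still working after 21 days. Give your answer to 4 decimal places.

0.2008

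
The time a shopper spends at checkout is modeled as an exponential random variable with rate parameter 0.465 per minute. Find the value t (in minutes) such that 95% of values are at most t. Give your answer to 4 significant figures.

Set 1 − e^(−λt) = 0.95, so t = −ln(0.05)/λ = 2.9957/0.465 ≈ 6.44243 minutes.

6.442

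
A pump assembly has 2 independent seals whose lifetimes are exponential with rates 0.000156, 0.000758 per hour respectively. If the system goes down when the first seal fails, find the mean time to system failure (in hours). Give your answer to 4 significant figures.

1094

The time to first failure is exponential with rate Σλ = 0.000156 + 0.000758 = 0.000914.
E[min] = 1/Σλ = 1/0.000914 = 1094.09 hours.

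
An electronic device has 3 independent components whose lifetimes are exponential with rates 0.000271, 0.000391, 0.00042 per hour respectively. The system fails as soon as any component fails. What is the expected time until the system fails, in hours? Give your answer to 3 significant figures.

924

The time to first failure is exponential with rate Σλ = 0.000271 + 0.000391 + 0.00042 = 0.001082.
E[min] = 1/Σλ = 1/0.001082 = 924.214 hours.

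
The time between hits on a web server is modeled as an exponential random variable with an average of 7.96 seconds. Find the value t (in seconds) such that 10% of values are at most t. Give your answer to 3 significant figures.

The rate is λ = 1/7.96 = 0.125628 per second.
Set 1 − e^(−λt) = 0.1, so t = −ln(0.9)/λ = 0.10536/0.125628 ≈ 0.83867 seconds.

0.839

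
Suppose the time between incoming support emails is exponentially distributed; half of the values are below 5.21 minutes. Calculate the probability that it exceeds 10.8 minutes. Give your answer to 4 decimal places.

For an exponential, median = ln(2)/λ, so λ = ln 2 / 5.21 = 0.133042 per minute.
P(X > 10.8) = e^(−λ·10.8) = e^(−1.4369) ≈ 0.2377.

0.2377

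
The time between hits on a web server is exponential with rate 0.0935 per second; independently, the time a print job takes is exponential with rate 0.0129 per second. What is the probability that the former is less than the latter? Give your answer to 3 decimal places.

0.879

λ_1 = 0.0935, λ_2 = 0.0129.
For independent exponentials, P(the former < the latter) = λ_1/(λ_1+λ_2) = 0.0935/0.1064 ≈ 0.879.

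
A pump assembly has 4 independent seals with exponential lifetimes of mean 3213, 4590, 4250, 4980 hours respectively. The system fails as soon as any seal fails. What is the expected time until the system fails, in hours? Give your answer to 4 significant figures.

The first failure time is exponential with rate Σλ_i = 1/3213 + 1/4590 + 1/4250 + 1/4980 = 0.000965198 per hour.
E[min] = 1/Σλ = 1/0.000965198 = 1036.06 hours.

1036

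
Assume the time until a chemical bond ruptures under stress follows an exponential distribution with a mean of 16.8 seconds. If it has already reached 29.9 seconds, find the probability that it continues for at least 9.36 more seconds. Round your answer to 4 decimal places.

0.5728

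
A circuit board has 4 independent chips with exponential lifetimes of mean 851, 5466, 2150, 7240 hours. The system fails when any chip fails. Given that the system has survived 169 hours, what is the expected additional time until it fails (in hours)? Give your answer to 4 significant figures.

509.9

First-failure rate Σλ = 1/851 + 1/5466 + 1/2150 + 1/7240 = 0.00196128.
By memorylessness the expected residual is 1/Σλ = 509.872 hours, regardless of the 169 already elapsed.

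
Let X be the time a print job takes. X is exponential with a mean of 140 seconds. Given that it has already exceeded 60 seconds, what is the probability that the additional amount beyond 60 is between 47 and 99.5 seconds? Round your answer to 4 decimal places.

0.2235

The rate is λ = 1/140 = 0.00714286 per second.
Memoryless: the residual past 60 is again Exp(λ).
P(47 < residual < 99.5) = e^(−λ·47) − e^(−λ·99.5) = 0.71483 − 0.49129 ≈ 0.2235.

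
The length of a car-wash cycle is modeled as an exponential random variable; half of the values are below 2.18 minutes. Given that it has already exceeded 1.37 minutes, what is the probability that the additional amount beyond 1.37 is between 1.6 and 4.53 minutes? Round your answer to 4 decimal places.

0.3644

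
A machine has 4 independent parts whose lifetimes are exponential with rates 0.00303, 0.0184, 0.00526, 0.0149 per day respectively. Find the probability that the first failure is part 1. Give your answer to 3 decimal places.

0.073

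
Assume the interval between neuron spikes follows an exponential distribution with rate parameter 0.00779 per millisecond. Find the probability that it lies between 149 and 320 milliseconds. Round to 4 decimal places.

0.2306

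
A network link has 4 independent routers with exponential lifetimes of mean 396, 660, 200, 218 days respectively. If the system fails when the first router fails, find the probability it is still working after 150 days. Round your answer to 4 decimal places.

0.1295

The first failure time is exponential with rate Σλ_i = 1/396 + 1/660 + 1/200 + 1/218 = 0.0136276 per day.
P(min > 150) = e^(−0.0136276·150) = e^(−2.0441) ≈ 0.1295.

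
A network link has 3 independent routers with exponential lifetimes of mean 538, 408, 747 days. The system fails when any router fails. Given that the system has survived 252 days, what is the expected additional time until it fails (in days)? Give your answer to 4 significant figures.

First-failure rate Σλ = 1/538 + 1/408 + 1/747 = 0.0056484.
By memorylessness the expected residual is 1/Σλ = 177.041 days, regardless of the 252 already elapsed.

177.0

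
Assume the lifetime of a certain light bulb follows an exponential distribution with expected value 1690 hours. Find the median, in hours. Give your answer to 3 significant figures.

1170

The rate is λ = 1/1690 = 0.000591716 per hour.
Set 1 − e^(−λt) = 0.5, so t = −ln(0.5)/λ = 0.69315/0.000591716 ≈ 1171.42 hours.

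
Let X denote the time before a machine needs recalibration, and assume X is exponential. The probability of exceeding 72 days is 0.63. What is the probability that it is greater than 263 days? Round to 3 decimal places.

0.185

e^(−λ·72) = 0.63 ⇒ λ = −ln(0.63)/72 = 0.00641716.
P(X > 263) = e^(−0.00641716·263) = e^(−1.6877) ≈ 0.185.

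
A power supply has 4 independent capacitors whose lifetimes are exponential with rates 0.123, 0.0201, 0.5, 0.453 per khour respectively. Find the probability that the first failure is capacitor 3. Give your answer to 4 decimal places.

The time to first failure is exponential with rate Σλ = 0.123 + 0.0201 + 0.5 + 0.453 = 1.0961.
P(capacitor 3 first) = λ_3/Σλ = 0.5/1.0961 ≈ 0.4562.

0.4562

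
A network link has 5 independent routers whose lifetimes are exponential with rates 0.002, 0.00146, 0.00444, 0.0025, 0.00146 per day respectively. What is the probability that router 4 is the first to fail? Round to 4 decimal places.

The time to first failure is exponential with rate Σλ = 0.002 + 0.00146 + 0.00444 + 0.0025 + 0.00146 = 0.01186.
P(router 4 first) = λ_4/Σλ = 0.0025/0.01186 ≈ 0.2108.

0.2108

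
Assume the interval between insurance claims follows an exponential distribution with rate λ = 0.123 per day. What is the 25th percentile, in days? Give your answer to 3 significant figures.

2.34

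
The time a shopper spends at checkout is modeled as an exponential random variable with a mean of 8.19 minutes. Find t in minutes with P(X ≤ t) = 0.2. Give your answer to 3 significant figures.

1.83

The rate is λ = 1/8.19 = 0.1221 per minute.
Set 1 − e^(−λt) = 0.2, so t = −ln(0.8)/λ = 0.22314/0.1221 ≈ 1.82755 minutes.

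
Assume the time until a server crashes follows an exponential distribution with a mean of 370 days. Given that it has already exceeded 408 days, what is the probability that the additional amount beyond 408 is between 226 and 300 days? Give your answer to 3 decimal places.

0.098

The rate is λ = 1/370 = 0.0027027 per day.
Memoryless: the residual past 408 is again Exp(λ).
P(226 < residual < 300) = e^(−λ·226) − e^(−λ·300) = 0.54291 − 0.44450 ≈ 0.098.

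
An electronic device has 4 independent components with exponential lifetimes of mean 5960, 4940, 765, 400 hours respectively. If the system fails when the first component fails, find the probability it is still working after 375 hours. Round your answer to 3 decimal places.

0.209

The first failure time is exponential with rate Σλ_i = 1/5960 + 1/4940 + 1/765 + 1/400 = 0.0041774 per hour.
P(min > 375) = e^(−0.0041774·375) = e^(−1.5665) ≈ 0.209.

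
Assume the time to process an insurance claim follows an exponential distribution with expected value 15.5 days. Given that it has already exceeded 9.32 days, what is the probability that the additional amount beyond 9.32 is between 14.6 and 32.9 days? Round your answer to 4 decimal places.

0.2702

The rate is λ = 1/15.5 = 0.0645161 per day.
Memoryless: the residual past 9.32 is again Exp(λ).
P(14.6 < residual < 32.9) = e^(−λ·14.6) − e^(−λ·32.9) = 0.38987 − 0.11972 ≈ 0.2702.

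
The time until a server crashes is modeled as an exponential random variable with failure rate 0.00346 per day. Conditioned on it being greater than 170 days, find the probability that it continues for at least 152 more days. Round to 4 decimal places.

0.5910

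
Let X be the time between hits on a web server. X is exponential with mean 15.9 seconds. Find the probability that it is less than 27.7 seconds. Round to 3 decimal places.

0.825

The rate is λ = 1/15.9 = 0.0628931 per second.
P(X ≤ 27.7) = 1 − e^(−λ·27.7) = 1 − e^(−1.7421) ≈ 0.825.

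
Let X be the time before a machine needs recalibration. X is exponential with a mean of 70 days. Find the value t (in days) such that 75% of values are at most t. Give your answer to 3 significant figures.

97.0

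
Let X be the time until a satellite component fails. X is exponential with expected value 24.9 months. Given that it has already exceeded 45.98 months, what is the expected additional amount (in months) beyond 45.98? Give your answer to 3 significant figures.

24.9

The rate is λ = 1/24.9 = 0.0401606 per month.
By memorylessness, the remaining amount past any threshold is again Exp(λ) with mean 1/λ = 24.9 months.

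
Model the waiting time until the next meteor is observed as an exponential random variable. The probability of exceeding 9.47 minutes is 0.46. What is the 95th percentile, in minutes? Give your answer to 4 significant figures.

36.53

e^(−λ·9.47) = 0.46 ⇒ λ = −ln(0.46)/9.47 = 0.0819988.
95th percentile: 1 − e^(−λt) = 0.95, t = −ln(0.05)/λ = 36.5338 minutes.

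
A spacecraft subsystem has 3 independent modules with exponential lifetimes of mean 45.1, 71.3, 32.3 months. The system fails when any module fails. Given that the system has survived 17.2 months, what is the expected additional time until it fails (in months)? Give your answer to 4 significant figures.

First-failure rate Σλ = 1/45.1 + 1/71.3 + 1/32.3 = 0.0671579.
By memorylessness the expected residual is 1/Σλ = 14.8903 months, regardless of the 17.2 already elapsed.

14.89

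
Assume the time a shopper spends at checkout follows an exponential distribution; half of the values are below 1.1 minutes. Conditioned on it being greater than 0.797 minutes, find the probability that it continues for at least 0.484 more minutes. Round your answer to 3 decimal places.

0.737

For an exponential, median = ln(2)/λ, so λ = ln 2 / 1.1 = 0.630134 per minute.
By the memoryless property, P(X > 0.797+0.484 | X > 0.797) = P(X > 0.484).
P(X > 0.484) = e^(−0.30498) ≈ 0.737.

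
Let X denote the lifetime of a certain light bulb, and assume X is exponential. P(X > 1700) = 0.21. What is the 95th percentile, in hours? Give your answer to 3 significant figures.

3260

e^(−λ·1700) = 0.21 ⇒ λ = −ln(0.21)/1700 = 0.000918028.
95th percentile: 1 − e^(−λt) = 0.95, t = −ln(0.05)/λ = 3263.23 hours.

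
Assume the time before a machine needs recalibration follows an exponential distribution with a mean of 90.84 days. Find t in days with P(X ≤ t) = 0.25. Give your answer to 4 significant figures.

The rate is λ = 1/90.84 = 0.0110084 per day.
Set 1 − e^(−λt) = 0.25, so t = −ln(0.75)/λ = 0.28768/0.0110084 ≈ 26.133 days.

26.13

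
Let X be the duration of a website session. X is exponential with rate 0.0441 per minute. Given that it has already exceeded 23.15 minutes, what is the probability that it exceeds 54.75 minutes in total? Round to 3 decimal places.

0.248

By the memoryless property, P(X > 23.15+31.6 | X > 23.15) = P(X > 31.6).
P(X > 31.6) = e^(−1.3936) ≈ 0.248.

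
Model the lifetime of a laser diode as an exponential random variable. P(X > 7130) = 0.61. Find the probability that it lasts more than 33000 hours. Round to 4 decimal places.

0.1015

e^(−λ·7130) = 0.61 ⇒ λ = −ln(0.61)/7130 = 0.0000693263.
P(X > 33000) = e^(−0.0000693263·33000) = e^(−2.2878) ≈ 0.1015.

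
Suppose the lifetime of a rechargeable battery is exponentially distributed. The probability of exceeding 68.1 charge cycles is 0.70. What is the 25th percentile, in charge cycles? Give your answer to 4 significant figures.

54.93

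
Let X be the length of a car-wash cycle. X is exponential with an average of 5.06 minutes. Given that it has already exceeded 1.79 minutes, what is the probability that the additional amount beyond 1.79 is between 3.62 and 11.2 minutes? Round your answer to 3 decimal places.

0.380

The rate is λ = 1/5.06 = 0.197628 per minute.
Memoryless: the residual past 1.79 is again Exp(λ).
P(3.62 < residual < 11.2) = e^(−λ·3.62) − e^(−λ·11.2) = 0.48899 − 0.10932 ≈ 0.380.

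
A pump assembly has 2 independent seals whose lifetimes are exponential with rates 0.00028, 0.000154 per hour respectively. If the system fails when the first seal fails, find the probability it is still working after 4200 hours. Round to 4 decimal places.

0.1616

The time to first failure is exponential with rate Σλ = 0.00028 + 0.000154 = 0.000434.
P(min > 4200) = e^(−0.000434·4200) = e^(−1.8228) ≈ 0.1616.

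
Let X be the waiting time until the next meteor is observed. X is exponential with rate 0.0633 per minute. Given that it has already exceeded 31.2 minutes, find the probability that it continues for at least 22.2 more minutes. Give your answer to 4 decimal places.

The exponential is memoryless, so the remaining time is again Exp(λ): the condition X > 31.2 is irrelevant.
P(X > 22.2) = e^(−1.4053) ≈ 0.2453.

0.2453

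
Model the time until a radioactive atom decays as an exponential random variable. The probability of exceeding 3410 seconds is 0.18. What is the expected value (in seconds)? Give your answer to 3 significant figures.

1990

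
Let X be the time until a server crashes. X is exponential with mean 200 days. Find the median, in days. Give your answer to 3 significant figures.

139

The rate is λ = 1/200 = 0.005 per day.
Set 1 − e^(−λt) = 0.5, so t = −ln(0.5)/λ = 0.69315/0.005 ≈ 138.629 days.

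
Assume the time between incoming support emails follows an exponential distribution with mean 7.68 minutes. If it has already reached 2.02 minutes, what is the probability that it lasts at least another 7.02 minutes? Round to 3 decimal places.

The rate is λ = 1/7.68 = 0.130208 per minute.
By the memoryless property, P(X > 2.02+7.02 | X > 2.02) = P(X > 7.02).
P(X > 7.02) = e^(−0.91406) ≈ 0.401.

0.401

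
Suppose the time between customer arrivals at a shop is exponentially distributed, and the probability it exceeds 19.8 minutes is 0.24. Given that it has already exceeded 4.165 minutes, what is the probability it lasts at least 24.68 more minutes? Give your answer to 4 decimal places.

From e^(−λ·19.8) = 0.24, λ = −ln(0.24)/19.8 = 0.0720766.
Memoryless: P(X > 4.165+24.68 | X > 4.165) = P(X > 24.68) = e^(−0.0720766·24.68) ≈ 0.1688.

0.1688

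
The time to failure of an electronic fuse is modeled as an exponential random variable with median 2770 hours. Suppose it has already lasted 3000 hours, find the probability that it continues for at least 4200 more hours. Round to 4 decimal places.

0.3496

For an exponential, median = ln(2)/λ, so λ = ln 2 / 2770 = 0.000250234 per hour.
P(X > s+t | X > s) = e^(−λ(s+t))/e^(−λs) = e^(−λt), independent of s = 3000.
P(X > 4200) = e^(−1.051) ≈ 0.3496.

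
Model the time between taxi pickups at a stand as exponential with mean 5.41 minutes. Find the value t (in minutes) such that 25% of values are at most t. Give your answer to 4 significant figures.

The rate is λ = 1/5.41 = 0.184843 per minute.
Set 1 − e^(−λt) = 0.25, so t = −ln(0.75)/λ = 0.28768/0.184843 ≈ 1.55636 minutes.

1.556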